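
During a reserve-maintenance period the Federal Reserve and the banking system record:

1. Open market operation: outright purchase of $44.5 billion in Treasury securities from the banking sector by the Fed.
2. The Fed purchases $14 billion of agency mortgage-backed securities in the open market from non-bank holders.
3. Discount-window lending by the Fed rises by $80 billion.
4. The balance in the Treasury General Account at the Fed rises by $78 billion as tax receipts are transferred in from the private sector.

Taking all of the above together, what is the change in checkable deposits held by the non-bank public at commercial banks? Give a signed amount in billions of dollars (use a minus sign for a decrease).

-$64 billion

Fed balance sheet:
  Assets:      Securities +$58.5B, Loans to banks +$80B
  Liabilities: Bank reserves +$60.5B, Government deposits +$78B
Commercial banking system:
  Assets:      Reserves at CB +$60.5B, Securities −$44.5B
  Liabilities: Checkable deposits −$64B, Borrowings from CB +$80B
So the change in checkable deposits held by the non-bank public at commercial banks is -$64 billion.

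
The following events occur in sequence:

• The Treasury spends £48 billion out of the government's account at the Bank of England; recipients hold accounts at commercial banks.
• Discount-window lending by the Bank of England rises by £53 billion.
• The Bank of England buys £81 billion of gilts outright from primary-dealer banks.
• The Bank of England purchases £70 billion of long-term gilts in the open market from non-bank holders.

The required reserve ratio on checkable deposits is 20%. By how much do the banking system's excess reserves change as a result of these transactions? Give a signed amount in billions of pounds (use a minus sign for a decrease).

Government spending £48 billion: reserves +£48B, deposits +£48B.
Discount-window loan £53 billion: reserves +£53B, deposits 0.
OMO purchase (from banks) £81 billion: reserves +£81B, deposits 0.
Asset purchase (from non-banks) £70 billion: reserves +£70B, deposits +£70B.
Totals: Δreserves = +£252B, Δdeposits = +£118B.
Δrequired reserves = 20% × +£118B = +£23.6B.
Δexcess reserves = Δreserves − Δrequired = +£252B − (+£23.6B) = +£228.4 billion.

+£228.4 billion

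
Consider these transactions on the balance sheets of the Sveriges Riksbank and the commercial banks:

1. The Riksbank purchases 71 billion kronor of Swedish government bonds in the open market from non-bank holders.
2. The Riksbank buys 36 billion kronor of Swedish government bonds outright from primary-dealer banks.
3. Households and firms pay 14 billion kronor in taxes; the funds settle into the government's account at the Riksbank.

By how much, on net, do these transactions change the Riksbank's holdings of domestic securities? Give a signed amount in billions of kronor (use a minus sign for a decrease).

+107 billion

Asset purchase (from non-banks) 71 billion kronor: securities added to the Riksbank's portfolio → +71B.
OMO purchase (from banks) 36 billion kronor: securities added to the Riksbank's portfolio → +36B.
Government account inflow 14 billion kronor: the Riksbank's securities portfolio is untouched → 0.
Net: 71 + 36 + 0 = +107 billion.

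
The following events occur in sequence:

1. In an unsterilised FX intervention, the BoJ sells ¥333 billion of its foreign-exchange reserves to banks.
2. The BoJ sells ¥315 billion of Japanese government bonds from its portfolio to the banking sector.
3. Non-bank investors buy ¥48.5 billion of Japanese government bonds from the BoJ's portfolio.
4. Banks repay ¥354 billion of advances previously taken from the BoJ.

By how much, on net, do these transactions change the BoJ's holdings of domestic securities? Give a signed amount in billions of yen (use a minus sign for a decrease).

-¥363.5 billion

FX sale ¥333 billion: the BoJ's securities portfolio is untouched → 0.
OMO sale (to banks) ¥315 billion: securities removed from the BoJ's portfolio → −¥315B.
Asset sale (to non-banks) ¥48.5 billion: securities removed from the BoJ's portfolio → −¥48.5B.
Discount-window repayment ¥354 billion: the BoJ's securities portfolio is untouched → 0.
Net: 0 − 315 − 48.5 + 0 = -¥363.5 billion.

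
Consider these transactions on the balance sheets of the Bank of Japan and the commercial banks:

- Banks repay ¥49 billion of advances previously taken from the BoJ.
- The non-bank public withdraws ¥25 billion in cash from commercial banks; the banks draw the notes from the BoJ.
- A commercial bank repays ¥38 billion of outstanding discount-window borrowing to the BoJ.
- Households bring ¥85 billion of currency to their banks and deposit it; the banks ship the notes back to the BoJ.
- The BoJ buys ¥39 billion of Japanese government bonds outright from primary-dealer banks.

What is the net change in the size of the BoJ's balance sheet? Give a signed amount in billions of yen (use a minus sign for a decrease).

BoJ balance sheet:
  Assets:      Securities +¥39B, Loans to banks −¥87B
  Liabilities: Bank reserves +¥12B, Currency in circulation −¥60B
Commercial banking system:
  Assets:      Reserves at CB +¥12B, Securities −¥39B
  Liabilities: Checkable deposits +¥60B, Borrowings from CB −¥87B
Change in total BoJ assets = -¥48 billion.

-¥48 billion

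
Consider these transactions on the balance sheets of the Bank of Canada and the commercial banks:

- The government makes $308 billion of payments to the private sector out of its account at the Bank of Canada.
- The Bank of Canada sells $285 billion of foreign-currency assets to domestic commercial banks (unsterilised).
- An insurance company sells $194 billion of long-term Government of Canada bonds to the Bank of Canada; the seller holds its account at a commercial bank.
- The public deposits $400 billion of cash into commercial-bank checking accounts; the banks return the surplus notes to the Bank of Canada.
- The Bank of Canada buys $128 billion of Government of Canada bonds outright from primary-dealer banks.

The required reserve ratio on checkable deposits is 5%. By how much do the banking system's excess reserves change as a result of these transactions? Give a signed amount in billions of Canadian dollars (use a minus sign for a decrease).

+$699.9 billion

Government spending $308 billion: reserves +$308B, deposits +$308B.
FX sale $285 billion: reserves −$285B, deposits 0.
Asset purchase (from non-banks) $194 billion: reserves +$194B, deposits +$194B.
Currency deposit $400 billion: reserves +$400B, deposits +$400B.
OMO purchase (from banks) $128 billion: reserves +$128B, deposits 0.
Totals: Δreserves = +$745B, Δdeposits = +$902B.
Δrequired reserves = 5% × +$902B = +$45.1B.
Δexcess reserves = Δreserves − Δrequired = +$745B − (+$45.1B) = +$699.9 billion.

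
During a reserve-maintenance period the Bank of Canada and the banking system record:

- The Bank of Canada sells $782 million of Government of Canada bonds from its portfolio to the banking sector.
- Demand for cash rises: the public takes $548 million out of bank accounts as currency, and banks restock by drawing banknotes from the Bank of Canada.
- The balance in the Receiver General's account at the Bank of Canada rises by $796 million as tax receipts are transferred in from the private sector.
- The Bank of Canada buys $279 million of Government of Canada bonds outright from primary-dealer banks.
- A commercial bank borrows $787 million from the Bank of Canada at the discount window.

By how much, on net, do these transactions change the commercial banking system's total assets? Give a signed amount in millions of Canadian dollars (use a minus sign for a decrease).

-$557 million

OMO sale (to banks) $782 million: just an asset swap on bank balance sheets → 0.
Currency withdrawal $548 million: bank balance sheets shrink → −$548M.
Government account inflow $796 million: bank balance sheets shrink → −$796M.
OMO purchase (from banks) $279 million: just an asset swap on bank balance sheets → 0.
Discount-window loan $787 million: bank balance sheets expand → +$787M.
Net: 0 − 548 − 796 + 0 + 787 = -$557 million.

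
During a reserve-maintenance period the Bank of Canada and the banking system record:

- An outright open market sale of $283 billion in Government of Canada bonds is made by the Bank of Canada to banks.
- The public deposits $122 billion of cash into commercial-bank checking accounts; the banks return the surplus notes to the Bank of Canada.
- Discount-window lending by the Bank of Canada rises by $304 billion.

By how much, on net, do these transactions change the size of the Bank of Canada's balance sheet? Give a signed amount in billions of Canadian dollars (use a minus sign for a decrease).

OMO sale (to banks) $283 billion: a Bank of Canada asset is shed → −$283B.
Currency deposit $122 billion: only the composition of liabilities changes → 0.
Discount-window loan $304 billion: a Bank of Canada asset is acquired → +$304B.
Net: −283 + 0 + 304 = +$21 billion.

+$21 billion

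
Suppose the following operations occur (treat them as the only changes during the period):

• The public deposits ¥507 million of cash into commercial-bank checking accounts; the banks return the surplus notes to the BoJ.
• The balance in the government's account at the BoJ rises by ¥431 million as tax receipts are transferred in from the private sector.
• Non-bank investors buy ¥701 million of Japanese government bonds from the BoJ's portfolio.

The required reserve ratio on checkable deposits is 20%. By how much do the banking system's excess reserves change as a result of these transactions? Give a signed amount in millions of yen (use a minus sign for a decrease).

Currency deposit ¥507 million: reserves +¥507M, deposits +¥507M.
Government account inflow ¥431 million: reserves −¥431M, deposits −¥431M.
Asset sale (to non-banks) ¥701 million: reserves −¥701M, deposits −¥701M.
Totals: Δreserves = −¥625M, Δdeposits = −¥625M.
Δrequired reserves = 20% × −¥625M = −¥125M.
Δexcess reserves = Δreserves − Δrequired = −¥625M − (−¥125M) = -¥500 million.

-¥500 million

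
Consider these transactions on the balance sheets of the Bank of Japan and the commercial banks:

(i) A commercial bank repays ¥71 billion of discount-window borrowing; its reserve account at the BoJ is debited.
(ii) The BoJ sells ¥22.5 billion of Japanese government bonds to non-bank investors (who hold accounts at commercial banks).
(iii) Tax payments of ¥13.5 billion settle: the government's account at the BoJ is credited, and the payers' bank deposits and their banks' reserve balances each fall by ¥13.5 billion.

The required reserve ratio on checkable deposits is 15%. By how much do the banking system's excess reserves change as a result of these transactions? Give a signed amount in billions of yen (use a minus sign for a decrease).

-¥101.6 billion

Discount-window repayment ¥71 billion: reserves −¥71B, deposits 0.
Asset sale (to non-banks) ¥22.5 billion: reserves −¥22.5B, deposits −¥22.5B.
Government account inflow ¥13.5 billion: reserves −¥13.5B, deposits −¥13.5B.
Totals: Δreserves = −¥107B, Δdeposits = −¥36B.
Δrequired reserves = 15% × −¥36B = −¥5.4B.
Δexcess reserves = Δreserves − Δrequired = −¥107B − (−¥5.4B) = -¥101.6 billion.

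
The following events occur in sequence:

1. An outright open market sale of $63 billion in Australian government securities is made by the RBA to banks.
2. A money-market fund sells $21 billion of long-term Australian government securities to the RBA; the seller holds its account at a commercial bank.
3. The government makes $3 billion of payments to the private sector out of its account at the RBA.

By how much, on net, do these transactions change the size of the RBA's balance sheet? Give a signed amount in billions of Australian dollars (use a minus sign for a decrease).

OMO sale (to banks) $63 billion: an RBA asset is shed → −$63B.
Asset purchase (from non-banks) $21 billion: an RBA asset is acquired → +$21B.
Government spending $3 billion: only the composition of liabilities changes → 0.
Net: −63 + 21 + 0 = -$42 billion.

-$42 billion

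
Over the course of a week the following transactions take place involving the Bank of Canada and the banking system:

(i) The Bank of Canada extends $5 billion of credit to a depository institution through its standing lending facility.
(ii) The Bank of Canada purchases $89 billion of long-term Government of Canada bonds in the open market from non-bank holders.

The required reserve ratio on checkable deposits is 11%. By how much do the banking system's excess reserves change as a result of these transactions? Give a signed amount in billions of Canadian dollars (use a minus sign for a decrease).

+$84.21 billion

Discount-window loan $5 billion: reserves +$5B, deposits 0.
Asset purchase (from non-banks) $89 billion: reserves +$89B, deposits +$89B.
Totals: Δreserves = +$94B, Δdeposits = +$89B.
Δrequired reserves = 11% × +$89B = +$9.79B.
Δexcess reserves = Δreserves − Δrequired = +$94B − (+$9.79B) = +$84.21 billion.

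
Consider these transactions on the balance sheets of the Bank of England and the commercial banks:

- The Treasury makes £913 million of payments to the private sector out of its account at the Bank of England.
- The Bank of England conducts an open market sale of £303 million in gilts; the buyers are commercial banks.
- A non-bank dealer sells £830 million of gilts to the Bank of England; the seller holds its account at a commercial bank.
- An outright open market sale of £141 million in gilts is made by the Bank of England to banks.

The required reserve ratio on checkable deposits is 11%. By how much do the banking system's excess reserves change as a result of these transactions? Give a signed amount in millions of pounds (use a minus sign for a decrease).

Government spending £913 million: reserves +£913M, deposits +£913M.
OMO sale (to banks) £303 million: reserves −£303M, deposits 0.
Asset purchase (from non-banks) £830 million: reserves +£830M, deposits +£830M.
OMO sale (to banks) £141 million: reserves −£141M, deposits 0.
Totals: Δreserves = +£1299M, Δdeposits = +£1743M.
Δrequired reserves = 11% × +£1743M = +£191.73M.
Δexcess reserves = Δreserves − Δrequired = +£1299M − (+£191.73M) = +£1107.27 million.

+£1107.27 million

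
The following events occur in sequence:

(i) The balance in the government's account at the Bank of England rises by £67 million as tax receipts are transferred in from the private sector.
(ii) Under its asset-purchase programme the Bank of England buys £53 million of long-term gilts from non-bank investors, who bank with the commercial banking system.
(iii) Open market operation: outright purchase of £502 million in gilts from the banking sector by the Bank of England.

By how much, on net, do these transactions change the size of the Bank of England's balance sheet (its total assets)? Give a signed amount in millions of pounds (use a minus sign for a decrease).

Bank of England balance sheet:
  Assets:      Securities +£555M
  Liabilities: Bank reserves +£488M, Government deposits +£67M
Change in total Bank of England assets = +£555 million.

+£555 million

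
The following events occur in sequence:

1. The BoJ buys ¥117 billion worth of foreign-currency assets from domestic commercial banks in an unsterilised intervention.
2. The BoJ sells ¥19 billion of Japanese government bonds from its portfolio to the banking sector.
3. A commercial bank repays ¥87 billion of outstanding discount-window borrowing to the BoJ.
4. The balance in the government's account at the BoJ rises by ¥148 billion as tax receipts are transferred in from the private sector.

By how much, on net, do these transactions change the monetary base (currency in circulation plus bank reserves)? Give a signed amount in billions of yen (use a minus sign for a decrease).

-¥137 billion

FX purchase ¥117 billion: BoJ balance sheet expands → +¥117B.
OMO sale (to banks) ¥19 billion: BoJ balance sheet contracts → −¥19B.
Discount-window repayment ¥87 billion: BoJ balance sheet contracts → −¥87B.
Government account inflow ¥148 billion: reserves shift to a non-base liability → −¥148B.
Net: 117 − 19 − 87 − 148 = -¥137 billion.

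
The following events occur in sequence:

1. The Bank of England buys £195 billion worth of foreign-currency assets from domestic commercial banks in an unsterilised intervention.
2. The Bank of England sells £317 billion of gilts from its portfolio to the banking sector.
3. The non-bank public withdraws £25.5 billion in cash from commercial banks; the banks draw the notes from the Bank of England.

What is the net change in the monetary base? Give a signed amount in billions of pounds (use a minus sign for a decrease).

-£122 billion

Bank of England balance sheet:
  Assets:      Securities −£317B, Foreign assets +£195B
  Liabilities: Bank reserves −£147.5B, Currency in circulation +£25.5B
Monetary base = currency + reserves: +£25.5B + (−£147.5B) = -£122 billion.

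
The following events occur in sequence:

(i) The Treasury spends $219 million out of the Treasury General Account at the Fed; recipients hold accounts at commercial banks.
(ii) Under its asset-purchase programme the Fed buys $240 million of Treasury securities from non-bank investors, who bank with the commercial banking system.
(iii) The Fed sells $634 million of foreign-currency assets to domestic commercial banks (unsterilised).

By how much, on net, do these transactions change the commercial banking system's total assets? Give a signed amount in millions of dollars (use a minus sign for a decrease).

+$459 million

Fed balance sheet:
  Assets:      Securities +$240M, Foreign assets −$634M
  Liabilities: Bank reserves −$175M, Government deposits −$219M
Commercial banking system:
  Assets:      Reserves at CB −$175M, Foreign assets +$634M
  Liabilities: Checkable deposits +$459M
Change in total bank assets = +$459 million.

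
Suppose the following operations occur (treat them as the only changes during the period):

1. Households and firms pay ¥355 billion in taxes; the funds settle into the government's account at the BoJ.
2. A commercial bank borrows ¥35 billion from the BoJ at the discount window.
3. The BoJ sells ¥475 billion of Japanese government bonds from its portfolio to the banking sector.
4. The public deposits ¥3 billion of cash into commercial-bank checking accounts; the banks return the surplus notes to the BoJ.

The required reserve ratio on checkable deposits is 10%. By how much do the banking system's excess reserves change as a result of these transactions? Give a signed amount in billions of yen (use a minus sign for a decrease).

-¥756.8 billion

Government account inflow ¥355 billion: reserves −¥355B, deposits −¥355B.
Discount-window loan ¥35 billion: reserves +¥35B, deposits 0.
OMO sale (to banks) ¥475 billion: reserves −¥475B, deposits 0.
Currency deposit ¥3 billion: reserves +¥3B, deposits +¥3B.
Totals: Δreserves = −¥792B, Δdeposits = −¥352B.
Δrequired reserves = 10% × −¥352B = −¥35.2B.
Δexcess reserves = Δreserves − Δrequired = −¥792B − (−¥35.2B) = -¥756.8 billion.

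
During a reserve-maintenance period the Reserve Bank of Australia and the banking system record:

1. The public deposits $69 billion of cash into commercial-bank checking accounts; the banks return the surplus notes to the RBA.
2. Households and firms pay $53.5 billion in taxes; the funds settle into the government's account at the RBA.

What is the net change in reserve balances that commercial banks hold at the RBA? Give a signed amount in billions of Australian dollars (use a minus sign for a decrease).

+$15.5 billion

Currency deposit $69 billion: returned notes are swapped for reserve credit → +$69B.
Government account inflow $53.5 billion: funds move from bank reserves into the government account → −$53.5B.
Net: 69 − 53.5 = +$15.5 billion.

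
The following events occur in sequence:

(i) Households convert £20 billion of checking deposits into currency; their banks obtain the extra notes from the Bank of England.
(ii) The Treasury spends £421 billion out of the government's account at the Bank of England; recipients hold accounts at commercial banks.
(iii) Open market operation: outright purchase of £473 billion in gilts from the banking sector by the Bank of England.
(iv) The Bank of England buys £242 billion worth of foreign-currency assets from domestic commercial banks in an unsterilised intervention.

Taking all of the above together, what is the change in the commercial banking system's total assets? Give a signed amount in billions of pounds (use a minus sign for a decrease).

+£401 billion

Currency withdrawal £20 billion: bank balance sheets shrink → −£20B.
Government spending £421 billion: bank balance sheets expand → +£421B.
OMO purchase (from banks) £473 billion: just an asset swap on bank balance sheets → 0.
FX purchase £242 billion: just an asset swap on bank balance sheets → 0.
Net: −20 + 421 + 0 + 0 = +£401 billion.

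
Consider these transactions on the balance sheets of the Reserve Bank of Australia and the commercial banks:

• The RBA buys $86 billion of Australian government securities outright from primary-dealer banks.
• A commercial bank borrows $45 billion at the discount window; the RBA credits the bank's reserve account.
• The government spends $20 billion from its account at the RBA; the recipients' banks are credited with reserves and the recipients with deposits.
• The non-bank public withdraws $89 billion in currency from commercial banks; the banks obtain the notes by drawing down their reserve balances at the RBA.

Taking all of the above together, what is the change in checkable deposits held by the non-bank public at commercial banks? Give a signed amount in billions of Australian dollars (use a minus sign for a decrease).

RBA balance sheet:
  Assets:      Securities +$86B, Loans to banks +$45B
  Liabilities: Bank reserves +$62B, Currency in circulation +$89B, Government deposits −$20B
Commercial banking system:
  Assets:      Reserves at CB +$62B, Securities −$86B
  Liabilities: Checkable deposits −$69B, Borrowings from CB +$45B
So the change in checkable deposits held by the non-bank public at commercial banks is -$69 billion.

-$69 billion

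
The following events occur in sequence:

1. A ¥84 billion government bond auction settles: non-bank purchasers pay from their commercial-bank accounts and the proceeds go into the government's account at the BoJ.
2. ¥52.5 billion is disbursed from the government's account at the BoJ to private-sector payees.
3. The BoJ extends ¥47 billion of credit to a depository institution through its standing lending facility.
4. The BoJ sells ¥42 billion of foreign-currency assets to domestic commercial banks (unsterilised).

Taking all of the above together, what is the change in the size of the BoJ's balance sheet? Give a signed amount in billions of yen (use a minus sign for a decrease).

+¥5 billion

Government account inflow ¥84 billion: only the composition of liabilities changes → 0.
Government spending ¥52.5 billion: only the composition of liabilities changes → 0.
Discount-window loan ¥47 billion: a BoJ asset is acquired → +¥47B.
FX sale ¥42 billion: a BoJ asset is shed → −¥42B.
Net: 0 + 0 + 47 − 42 = +¥5 billion.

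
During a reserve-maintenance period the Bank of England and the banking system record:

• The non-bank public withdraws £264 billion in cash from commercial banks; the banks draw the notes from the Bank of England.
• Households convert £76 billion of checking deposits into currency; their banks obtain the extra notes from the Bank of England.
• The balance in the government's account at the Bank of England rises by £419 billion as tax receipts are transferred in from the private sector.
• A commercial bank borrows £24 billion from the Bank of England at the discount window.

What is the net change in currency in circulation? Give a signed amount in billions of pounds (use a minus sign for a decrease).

+£340 billion

Currency withdrawal £264 billion: notes leave the central bank → +£264B.
Currency withdrawal £76 billion: notes leave the central bank → +£76B.
Government account inflow £419 billion: no currency enters or leaves circulation → 0.
Discount-window loan £24 billion: no currency enters or leaves circulation → 0.
Net: 264 + 76 + 0 + 0 = +£340 billion.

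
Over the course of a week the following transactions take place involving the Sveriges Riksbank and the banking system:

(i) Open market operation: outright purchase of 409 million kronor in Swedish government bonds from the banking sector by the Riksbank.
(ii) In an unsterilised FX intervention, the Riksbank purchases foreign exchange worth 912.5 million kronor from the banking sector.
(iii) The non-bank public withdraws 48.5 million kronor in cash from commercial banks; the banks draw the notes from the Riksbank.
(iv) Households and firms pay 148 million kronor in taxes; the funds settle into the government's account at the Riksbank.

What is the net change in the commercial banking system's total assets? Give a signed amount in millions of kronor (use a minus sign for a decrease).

-196.5 million

Riksbank balance sheet:
  Assets:      Securities +409M, Foreign assets +912.5M
  Liabilities: Bank reserves +1125M, Currency in circulation +48.5M, Government deposits +148M
Commercial banking system:
  Assets:      Reserves at CB +1125M, Securities −409M, Foreign assets −912.5M
  Liabilities: Checkable deposits −196.5M
Change in total bank assets = -196.5 million.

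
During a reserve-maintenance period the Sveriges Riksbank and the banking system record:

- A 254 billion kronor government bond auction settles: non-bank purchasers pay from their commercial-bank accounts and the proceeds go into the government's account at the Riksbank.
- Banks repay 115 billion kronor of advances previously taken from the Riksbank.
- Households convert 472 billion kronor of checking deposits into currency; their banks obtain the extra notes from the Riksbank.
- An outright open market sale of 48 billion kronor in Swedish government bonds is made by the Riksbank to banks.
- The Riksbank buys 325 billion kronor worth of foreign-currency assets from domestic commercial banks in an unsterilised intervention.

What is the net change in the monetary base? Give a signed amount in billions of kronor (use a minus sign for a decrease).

Riksbank balance sheet:
  Assets:      Securities −48B, Loans to banks −115B, Foreign assets +325B
  Liabilities: Bank reserves −564B, Currency in circulation +472B, Government deposits +254B
Monetary base = currency + reserves: +472B + (−564B) = -92 billion.

-92 billion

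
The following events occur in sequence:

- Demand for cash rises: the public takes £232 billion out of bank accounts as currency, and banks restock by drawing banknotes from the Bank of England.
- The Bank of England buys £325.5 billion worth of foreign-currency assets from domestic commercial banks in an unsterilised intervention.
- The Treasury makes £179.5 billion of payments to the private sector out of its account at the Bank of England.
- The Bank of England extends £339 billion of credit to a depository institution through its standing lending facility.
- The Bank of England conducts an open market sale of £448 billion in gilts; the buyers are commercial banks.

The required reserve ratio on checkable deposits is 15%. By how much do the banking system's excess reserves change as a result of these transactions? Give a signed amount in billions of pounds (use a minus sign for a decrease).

+£171.875 billion

Currency withdrawal £232 billion: reserves −£232B, deposits −£232B.
FX purchase £325.5 billion: reserves +£325.5B, deposits 0.
Government spending £179.5 billion: reserves +£179.5B, deposits +£179.5B.
Discount-window loan £339 billion: reserves +£339B, deposits 0.
OMO sale (to banks) £448 billion: reserves −£448B, deposits 0.
Totals: Δreserves = +£164B, Δdeposits = −£52.5B.
Δrequired reserves = 15% × −£52.5B = −£7.875B.
Δexcess reserves = Δreserves − Δrequired = +£164B − (−£7.875B) = +£171.875 billion.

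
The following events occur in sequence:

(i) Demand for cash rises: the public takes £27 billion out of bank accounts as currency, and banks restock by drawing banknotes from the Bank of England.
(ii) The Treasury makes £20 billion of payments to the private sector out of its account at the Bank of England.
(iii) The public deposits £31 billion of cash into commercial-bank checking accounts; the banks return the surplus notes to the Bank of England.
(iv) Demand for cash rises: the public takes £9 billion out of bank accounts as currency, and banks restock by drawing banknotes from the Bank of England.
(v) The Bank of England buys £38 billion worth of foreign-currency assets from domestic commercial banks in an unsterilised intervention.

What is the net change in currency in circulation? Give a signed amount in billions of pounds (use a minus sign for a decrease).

+£5 billion

Bank of England balance sheet:
  Assets:      Foreign assets +£38B
  Liabilities: Bank reserves +£53B, Currency in circulation +£5B, Government deposits −£20B
Commercial banking system:
  Assets:      Reserves at CB +£53B, Foreign assets −£38B
  Liabilities: Checkable deposits +£15B
So the change in currency in circulation is +£5 billion.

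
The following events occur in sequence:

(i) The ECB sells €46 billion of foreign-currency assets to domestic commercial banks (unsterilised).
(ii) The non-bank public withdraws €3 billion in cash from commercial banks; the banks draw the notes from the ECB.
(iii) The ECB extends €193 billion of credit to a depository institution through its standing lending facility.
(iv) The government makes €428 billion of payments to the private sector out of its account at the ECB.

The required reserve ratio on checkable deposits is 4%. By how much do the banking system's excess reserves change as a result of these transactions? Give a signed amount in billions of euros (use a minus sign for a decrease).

FX sale €46 billion: reserves −€46B, deposits 0.
Currency withdrawal €3 billion: reserves −€3B, deposits −€3B.
Discount-window loan €193 billion: reserves +€193B, deposits 0.
Government spending €428 billion: reserves +€428B, deposits +€428B.
Totals: Δreserves = +€572B, Δdeposits = +€425B.
Δrequired reserves = 4% × +€425B = +€17B.
Δexcess reserves = Δreserves − Δrequired = +€572B − (+€17B) = +€555 billion.

+€555 billion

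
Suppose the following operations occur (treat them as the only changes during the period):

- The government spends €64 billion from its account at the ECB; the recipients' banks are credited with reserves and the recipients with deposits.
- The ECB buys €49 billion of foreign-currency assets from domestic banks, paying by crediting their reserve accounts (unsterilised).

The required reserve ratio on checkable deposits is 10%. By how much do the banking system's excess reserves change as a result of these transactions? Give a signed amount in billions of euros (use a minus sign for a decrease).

+€106.6 billion

Government spending €64 billion: reserves +€64B, deposits +€64B.
FX purchase €49 billion: reserves +€49B, deposits 0.
Totals: Δreserves = +€113B, Δdeposits = +€64B.
Δrequired reserves = 10% × +€64B = +€6.4B.
Δexcess reserves = Δreserves − Δrequired = +€113B − (+€6.4B) = +€106.6 billion.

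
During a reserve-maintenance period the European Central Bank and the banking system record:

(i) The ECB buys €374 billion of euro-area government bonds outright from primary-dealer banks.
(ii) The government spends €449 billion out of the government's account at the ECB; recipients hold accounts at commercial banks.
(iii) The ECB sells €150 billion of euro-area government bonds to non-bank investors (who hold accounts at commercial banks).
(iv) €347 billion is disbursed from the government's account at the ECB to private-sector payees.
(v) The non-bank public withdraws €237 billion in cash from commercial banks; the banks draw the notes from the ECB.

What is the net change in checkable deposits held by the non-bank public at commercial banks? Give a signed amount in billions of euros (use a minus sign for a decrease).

OMO purchase (from banks) €374 billion: the counterparty is a bank, so public deposits are unchanged → 0.
Government spending €449 billion: non-bank counterparties' bank balances rise → +€449B.
Asset sale (to non-banks) €150 billion: non-bank counterparties' bank balances fall → −€150B.
Government spending €347 billion: non-bank counterparties' bank balances rise → +€347B.
Currency withdrawal €237 billion: non-bank counterparties' bank balances fall → −€237B.
Net: 0 + 449 − 150 + 347 − 237 = +€409 billion.

+€409 billion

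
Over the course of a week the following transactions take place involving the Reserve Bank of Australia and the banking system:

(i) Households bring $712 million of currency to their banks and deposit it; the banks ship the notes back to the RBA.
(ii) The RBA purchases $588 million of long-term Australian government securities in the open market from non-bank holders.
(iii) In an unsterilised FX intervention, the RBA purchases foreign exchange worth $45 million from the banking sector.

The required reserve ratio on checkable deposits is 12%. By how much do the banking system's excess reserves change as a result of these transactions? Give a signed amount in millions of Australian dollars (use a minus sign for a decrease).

Currency deposit $712 million: reserves +$712M, deposits +$712M.
Asset purchase (from non-banks) $588 million: reserves +$588M, deposits +$588M.
FX purchase $45 million: reserves +$45M, deposits 0.
Totals: Δreserves = +$1345M, Δdeposits = +$1300M.
Δrequired reserves = 12% × +$1300M = +$156M.
Δexcess reserves = Δreserves − Δrequired = +$1345M − (+$156M) = +$1189 million.

+$1189 million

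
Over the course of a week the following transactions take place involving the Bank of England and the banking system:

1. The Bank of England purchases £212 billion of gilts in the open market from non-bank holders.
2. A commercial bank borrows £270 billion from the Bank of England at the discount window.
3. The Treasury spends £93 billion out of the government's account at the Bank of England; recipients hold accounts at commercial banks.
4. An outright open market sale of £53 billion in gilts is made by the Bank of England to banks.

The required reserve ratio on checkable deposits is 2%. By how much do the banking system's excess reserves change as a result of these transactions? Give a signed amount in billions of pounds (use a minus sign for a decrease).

Asset purchase (from non-banks) £212 billion: reserves +£212B, deposits +£212B.
Discount-window loan £270 billion: reserves +£270B, deposits 0.
Government spending £93 billion: reserves +£93B, deposits +£93B.
OMO sale (to banks) £53 billion: reserves −£53B, deposits 0.
Totals: Δreserves = +£522B, Δdeposits = +£305B.
Δrequired reserves = 2% × +£305B = +£6.1B.
Δexcess reserves = Δreserves − Δrequired = +£522B − (+£6.1B) = +£515.9 billion.

+£515.9 billion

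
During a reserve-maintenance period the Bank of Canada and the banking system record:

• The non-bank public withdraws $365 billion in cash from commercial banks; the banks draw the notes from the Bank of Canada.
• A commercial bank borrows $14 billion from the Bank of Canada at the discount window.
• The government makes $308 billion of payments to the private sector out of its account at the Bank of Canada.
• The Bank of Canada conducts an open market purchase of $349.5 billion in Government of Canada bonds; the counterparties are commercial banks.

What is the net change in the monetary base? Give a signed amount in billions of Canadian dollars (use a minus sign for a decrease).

Currency withdrawal $365 billion: just a shift between currency and reserves — both are base money → 0.
Discount-window loan $14 billion: Bank of Canada balance sheet expands → +$14B.
Government spending $308 billion: a non-base liability converts back to reserves → +$308B.
OMO purchase (from banks) $349.5 billion: Bank of Canada balance sheet expands → +$349.5B.
Net: 0 + 14 + 308 + 349.5 = +$671.5 billion.

+$671.5 billion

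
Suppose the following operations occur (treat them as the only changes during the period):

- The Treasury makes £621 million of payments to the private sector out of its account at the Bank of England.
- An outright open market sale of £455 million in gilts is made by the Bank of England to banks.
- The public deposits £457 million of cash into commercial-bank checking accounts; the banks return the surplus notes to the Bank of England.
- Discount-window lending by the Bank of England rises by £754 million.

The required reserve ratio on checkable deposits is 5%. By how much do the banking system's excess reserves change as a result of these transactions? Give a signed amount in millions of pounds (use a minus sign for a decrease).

Government spending £621 million: reserves +£621M, deposits +£621M.
OMO sale (to banks) £455 million: reserves −£455M, deposits 0.
Currency deposit £457 million: reserves +£457M, deposits +£457M.
Discount-window loan £754 million: reserves +£754M, deposits 0.
Totals: Δreserves = +£1377M, Δdeposits = +£1078M.
Δrequired reserves = 5% × +£1078M = +£53.9M.
Δexcess reserves = Δreserves − Δrequired = +£1377M − (+£53.9M) = +£1323.1 million.

+£1323.1 million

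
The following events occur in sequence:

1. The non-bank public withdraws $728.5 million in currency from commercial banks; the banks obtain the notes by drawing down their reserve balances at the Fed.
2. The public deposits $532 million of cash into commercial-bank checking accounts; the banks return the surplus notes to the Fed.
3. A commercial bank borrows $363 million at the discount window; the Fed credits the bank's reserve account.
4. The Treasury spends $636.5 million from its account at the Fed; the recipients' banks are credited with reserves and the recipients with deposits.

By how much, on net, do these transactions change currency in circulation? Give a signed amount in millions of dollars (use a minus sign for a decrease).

+$196.5 million

Currency withdrawal $728.5 million: notes leave the central bank → +$728.5M.
Currency deposit $532 million: notes return to the central bank → −$532M.
Discount-window loan $363 million: no currency enters or leaves circulation → 0.
Government spending $636.5 million: no currency enters or leaves circulation → 0.
Net: 728.5 − 532 + 0 + 0 = +$196.5 million.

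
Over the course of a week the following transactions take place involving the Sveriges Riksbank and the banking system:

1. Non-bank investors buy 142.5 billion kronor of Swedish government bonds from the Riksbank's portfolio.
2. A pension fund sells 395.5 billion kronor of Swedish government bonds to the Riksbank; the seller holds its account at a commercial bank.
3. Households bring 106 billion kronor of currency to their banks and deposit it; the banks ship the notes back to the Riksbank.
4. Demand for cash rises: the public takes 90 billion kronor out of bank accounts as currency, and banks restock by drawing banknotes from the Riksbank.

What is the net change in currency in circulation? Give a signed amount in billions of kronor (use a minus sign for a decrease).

Asset sale (to non-banks) 142.5 billion kronor: no currency enters or leaves circulation → 0.
Asset purchase (from non-banks) 395.5 billion kronor: no currency enters or leaves circulation → 0.
Currency deposit 106 billion kronor: notes return to the central bank → −106B.
Currency withdrawal 90 billion kronor: notes leave the central bank → +90B.
Net: 0 + 0 − 106 + 90 = -16 billion.

-16 billion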